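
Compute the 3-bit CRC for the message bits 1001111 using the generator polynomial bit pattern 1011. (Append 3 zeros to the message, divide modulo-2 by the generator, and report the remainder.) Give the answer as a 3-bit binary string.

011

Append 3 zeros: 1001111000. Divide by 1011 (XOR where the leading bit is 1):
  pos 0: 1001 XOR 1011 = 0010
  pos 2: 1011 XOR 1011 = 0000
  pos 6: 1000 XOR 1011 = 0011
Remainder (last 3 bits) = 011. This is the CRC / FCS.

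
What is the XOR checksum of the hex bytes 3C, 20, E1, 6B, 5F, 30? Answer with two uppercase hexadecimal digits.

F9

XOR the bytes together:
  start with 0x3C
  0x3C ⊕ 0x20 = 0x1C
  0x1C ⊕ 0xE1 = 0xFD
  0xFD ⊕ 0x6B = 0x96
  0x96 ⊕ 0x5F = 0xC9
  0xC9 ⊕ 0x30 = 0xF9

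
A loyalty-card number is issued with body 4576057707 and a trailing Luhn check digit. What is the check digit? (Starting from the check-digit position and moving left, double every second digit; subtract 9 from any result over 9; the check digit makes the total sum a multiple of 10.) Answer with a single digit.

Partial digits right→left: 7 0 7 7 5 0 6 7 5 4
Double every second digit counting from the check-digit position (so the 1st, 3rd, 5th, ... of the partial from the right).
  doubled (with −9 where >9): 5 5 1 3 1 → sum 15
  kept as-is: 0 7 0 7 4 → sum 18
Total = 15 + 18 = 33.
Check digit = (10 − (33 mod 10)) mod 10 = 7.

7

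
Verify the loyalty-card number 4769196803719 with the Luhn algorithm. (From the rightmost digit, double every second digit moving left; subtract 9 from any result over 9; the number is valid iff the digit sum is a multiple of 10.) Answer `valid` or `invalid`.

invalid

From the right, keep odd positions and double even positions (subtract 9 from any doubled value over 9):
  doubled (positions 2,4,...): 2 6 7 9 9 5 → sum 38
  kept (positions 1,3,...): 9 7 0 6 1 6 4 → sum 33
Total = 71.
71 mod 10 = 1, so the number is invalid.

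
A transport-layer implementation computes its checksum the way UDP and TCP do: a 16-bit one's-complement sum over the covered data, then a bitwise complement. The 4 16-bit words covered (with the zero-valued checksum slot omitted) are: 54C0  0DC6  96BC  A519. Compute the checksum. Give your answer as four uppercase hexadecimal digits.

61A3

One's-complement addition (fold any carry out of bit 15 back into bit 0):
  0x54C0 + 0x0DC6 = 0x06286
  0x6286 + 0x96BC = 0x0F942
  0xF942 + 0xA519 = 0x19E5B → wrap carry → 0x9E5C
One's-complement sum = 0x9E5C.
Checksum = ~0x9E5C & 0xFFFF = 0x61A3.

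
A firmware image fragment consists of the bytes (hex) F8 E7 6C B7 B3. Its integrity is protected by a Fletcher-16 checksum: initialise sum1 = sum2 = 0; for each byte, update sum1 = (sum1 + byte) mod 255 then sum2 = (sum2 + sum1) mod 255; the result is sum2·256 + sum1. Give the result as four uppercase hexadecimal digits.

Running sums (mod 255):
  after byte 0 (F8): sum1=248, sum2=248
  after byte 1 (E7): sum1=224, sum2=217
  after byte 2 (6C): sum1=77, sum2=39
  after byte 3 (B7): sum1=5, sum2=44
  after byte 4 (B3): sum1=184, sum2=228
Checksum = sum2·256 + sum1 = 228·256 + 184 = 58552 = 0xE4B8.

E4B8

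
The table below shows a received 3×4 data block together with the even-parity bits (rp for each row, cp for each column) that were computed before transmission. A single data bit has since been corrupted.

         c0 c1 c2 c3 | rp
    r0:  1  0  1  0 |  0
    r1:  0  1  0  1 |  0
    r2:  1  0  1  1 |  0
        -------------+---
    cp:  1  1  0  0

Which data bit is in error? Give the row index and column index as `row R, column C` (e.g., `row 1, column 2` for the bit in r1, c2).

row 2, column 0

Recompute each row's even parity and compare to rp:
  r0: data parity 0, sent rp 0 → ok
  r1: data parity 0, sent rp 0 → ok
  r2: data parity 1, sent rp 0 → mismatch
Recompute each column's even parity and compare to cp:
  c0: data parity 0, sent cp 1 → mismatch
  c1: data parity 1, sent cp 1 → ok
  c2: data parity 0, sent cp 0 → ok
  c3: data parity 0, sent cp 0 → ok
Exactly one row (r2) and one column (c0) fail → the flipped bit is at their intersection.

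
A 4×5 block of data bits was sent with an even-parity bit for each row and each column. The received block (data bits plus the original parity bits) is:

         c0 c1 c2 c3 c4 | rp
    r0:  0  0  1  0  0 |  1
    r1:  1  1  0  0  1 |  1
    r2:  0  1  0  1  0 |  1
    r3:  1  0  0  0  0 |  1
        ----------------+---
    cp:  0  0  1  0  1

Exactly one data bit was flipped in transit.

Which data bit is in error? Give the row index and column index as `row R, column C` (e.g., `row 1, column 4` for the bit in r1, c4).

Recompute each row's even parity and compare to rp:
  r0: data parity 1, sent rp 1 → ok
  r1: data parity 1, sent rp 1 → ok
  r2: data parity 0, sent rp 1 → mismatch
  r3: data parity 1, sent rp 1 → ok
Recompute each column's even parity and compare to cp:
  c0: data parity 0, sent cp 0 → ok
  c1: data parity 0, sent cp 0 → ok
  c2: data parity 1, sent cp 1 → ok
  c3: data parity 1, sent cp 0 → mismatch
  c4: data parity 1, sent cp 1 → ok
Exactly one row (r2) and one column (c3) fail → the flipped bit is at their intersection.

row 2, column 3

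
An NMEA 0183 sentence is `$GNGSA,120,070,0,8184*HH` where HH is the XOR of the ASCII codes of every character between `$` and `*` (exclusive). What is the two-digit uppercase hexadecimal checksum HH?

XOR the ASCII codes of the payload characters:
  'G' = 0x47 → acc = 0x47
  'N' = 0x4E → acc = 0x09
  'G' = 0x47 → acc = 0x4E
  'S' = 0x53 → acc = 0x1D
  'A' = 0x41 → acc = 0x5C
  ',' = 0x2C → acc = 0x70
  '1' = 0x31 → acc = 0x41
  '2' = 0x32 → acc = 0x73
  '0' = 0x30 → acc = 0x43
  ',' = 0x2C → acc = 0x6F
  '0' = 0x30 → acc = 0x5F
  '7' = 0x37 → acc = 0x68
  '0' = 0x30 → acc = 0x58
  ',' = 0x2C → acc = 0x74
  '0' = 0x30 → acc = 0x44
  ',' = 0x2C → acc = 0x68
  '8' = 0x38 → acc = 0x50
  '1' = 0x31 → acc = 0x61
  '8' = 0x38 → acc = 0x59
  '4' = 0x34 → acc = 0x6D
Checksum = 0x6D.

6D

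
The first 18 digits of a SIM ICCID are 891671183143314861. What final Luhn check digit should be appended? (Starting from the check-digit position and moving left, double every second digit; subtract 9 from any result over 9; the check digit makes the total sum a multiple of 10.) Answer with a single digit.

3

Partial digits right→left: 1 6 8 4 1 3 3 4 1 3 8 1 1 7 6 1 9 8
Double every second digit counting from the check-digit position (so the 1st, 3rd, 5th, ... of the partial from the right).
  doubled (with −9 where >9): 2 7 2 6 2 7 2 3 9 → sum 40
  kept as-is: 6 4 3 4 3 1 7 1 8 → sum 37
Total = 40 + 37 = 77.
Check digit = (10 − (77 mod 10)) mod 10 = 3.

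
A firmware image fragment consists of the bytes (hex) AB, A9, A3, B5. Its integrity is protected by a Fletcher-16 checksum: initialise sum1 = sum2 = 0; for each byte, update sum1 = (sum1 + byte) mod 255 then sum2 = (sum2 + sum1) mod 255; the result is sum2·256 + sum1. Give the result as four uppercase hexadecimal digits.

Running sums (mod 255):
  after byte 0 (AB): sum1=171, sum2=171
  after byte 1 (A9): sum1=85, sum2=1
  after byte 2 (A3): sum1=248, sum2=249
  after byte 3 (B5): sum1=174, sum2=168
Checksum = sum2·256 + sum1 = 168·256 + 174 = 43182 = 0xA8AE.

A8AE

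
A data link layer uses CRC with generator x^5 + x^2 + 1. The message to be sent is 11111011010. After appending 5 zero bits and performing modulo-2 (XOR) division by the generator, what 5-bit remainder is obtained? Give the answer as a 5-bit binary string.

Append 5 zeros: 1111101101000000. Divide by 100101 (XOR where the leading bit is 1):
  pos 0: 111110 XOR 100101 = 011011
  pos 1: 110111 XOR 100101 = 010010
  pos 2: 100101 XOR 100101 = 000000
  pos 9: 100000 XOR 100101 = 000101
Remainder (last 5 bits) = 01010. This is the CRC / FCS.

01010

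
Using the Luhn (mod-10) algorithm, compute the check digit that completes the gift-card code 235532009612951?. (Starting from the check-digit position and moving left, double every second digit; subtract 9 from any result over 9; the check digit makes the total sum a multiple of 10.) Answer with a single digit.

Partial digits right→left: 1 5 9 2 1 6 9 0 0 2 3 5 5 3 2
Double every second digit counting from the check-digit position (so the 1st, 3rd, 5th, ... of the partial from the right).
  doubled (with −9 where >9): 2 9 2 9 0 6 1 4 → sum 33
  kept as-is: 5 2 6 0 2 5 3 → sum 23
Total = 33 + 23 = 56.
Check digit = (10 − (56 mod 10)) mod 10 = 4.

4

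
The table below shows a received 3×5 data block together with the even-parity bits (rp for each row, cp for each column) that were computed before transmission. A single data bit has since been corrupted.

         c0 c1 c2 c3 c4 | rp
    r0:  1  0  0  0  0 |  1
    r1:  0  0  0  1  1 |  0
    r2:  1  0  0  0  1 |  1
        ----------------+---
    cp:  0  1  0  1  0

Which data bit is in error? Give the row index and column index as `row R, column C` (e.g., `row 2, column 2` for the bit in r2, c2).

Recompute each row's even parity and compare to rp:
  r0: data parity 1, sent rp 1 → ok
  r1: data parity 0, sent rp 0 → ok
  r2: data parity 0, sent rp 1 → mismatch
Recompute each column's even parity and compare to cp:
  c0: data parity 0, sent cp 0 → ok
  c1: data parity 0, sent cp 1 → mismatch
  c2: data parity 0, sent cp 0 → ok
  c3: data parity 1, sent cp 1 → ok
  c4: data parity 0, sent cp 0 → ok
Exactly one row (r2) and one column (c1) fail → the flipped bit is at their intersection.

row 2, column 1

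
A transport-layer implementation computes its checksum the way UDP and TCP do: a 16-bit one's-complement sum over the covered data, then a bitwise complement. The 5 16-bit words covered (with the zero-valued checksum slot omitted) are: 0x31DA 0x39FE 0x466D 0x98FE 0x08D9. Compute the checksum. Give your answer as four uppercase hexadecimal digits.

One's-complement addition (fold any carry out of bit 15 back into bit 0):
  0x31DA + 0x39FE = 0x06BD8
  0x6BD8 + 0x466D = 0x0B245
  0xB245 + 0x98FE = 0x14B43 → wrap carry → 0x4B44
  0x4B44 + 0x08D9 = 0x0541D
One's-complement sum = 0x541D.
Checksum = ~0x541D & 0xFFFF = 0xABE2.

ABE2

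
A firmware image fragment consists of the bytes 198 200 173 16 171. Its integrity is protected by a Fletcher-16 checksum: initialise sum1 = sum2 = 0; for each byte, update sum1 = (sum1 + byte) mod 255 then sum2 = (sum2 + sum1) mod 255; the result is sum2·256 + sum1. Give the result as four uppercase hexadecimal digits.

D9F8

Running sums (mod 255):
  after byte 0 (198): sum1=198, sum2=198
  after byte 1 (200): sum1=143, sum2=86
  after byte 2 (173): sum1=61, sum2=147
  after byte 3 (16): sum1=77, sum2=224
  after byte 4 (171): sum1=248, sum2=217
Checksum = sum2·256 + sum1 = 217·256 + 248 = 55800 = 0xD9F8.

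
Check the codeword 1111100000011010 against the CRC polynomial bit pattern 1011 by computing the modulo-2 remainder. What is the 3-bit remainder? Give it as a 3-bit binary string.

Modulo-2 division of 1111100000011010 by 1011:
  pos 0: 1111 XOR 1011 = 0100
  pos 1: 1001 XOR 1011 = 0010
  pos 3: 1000 XOR 1011 = 0011
  pos 5: 1100 XOR 1011 = 0111
  pos 6: 1110 XOR 1011 = 0101
  pos 7: 1010 XOR 1011 = 0001
  pos 10: 1110 XOR 1011 = 0101
  pos 11: 1011 XOR 1011 = 0000
Remainder = 000 (zero — the frame passes the CRC check).

000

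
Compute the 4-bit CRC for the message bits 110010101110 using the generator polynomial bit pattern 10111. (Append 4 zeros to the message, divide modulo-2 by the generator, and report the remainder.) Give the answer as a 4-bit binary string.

Append 4 zeros: 1100101011100000. Divide by 10111 (XOR where the leading bit is 1):
  pos 0: 11001 XOR 10111 = 01110
  pos 1: 11100 XOR 10111 = 01011
  pos 2: 10111 XOR 10111 = 00000
  pos 8: 11100 XOR 10111 = 01011
  pos 9: 10110 XOR 10111 = 00001
Remainder (last 4 bits) = 0100. This is the CRC / FCS.

0100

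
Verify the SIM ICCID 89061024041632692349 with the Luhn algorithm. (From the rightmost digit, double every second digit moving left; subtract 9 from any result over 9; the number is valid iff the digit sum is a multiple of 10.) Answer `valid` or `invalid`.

From the right, keep odd positions and double even positions (subtract 9 from any doubled value over 9):
  doubled (positions 2,4,...): 8 4 3 6 2 0 4 2 0 7 → sum 36
  kept (positions 1,3,...): 9 3 9 2 6 4 4 0 6 9 → sum 52
Total = 88.
88 mod 10 = 8, so the number is invalid.

invalid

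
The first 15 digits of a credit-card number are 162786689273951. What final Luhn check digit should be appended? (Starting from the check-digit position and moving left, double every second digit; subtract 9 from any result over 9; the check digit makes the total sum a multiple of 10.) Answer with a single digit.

2

Partial digits right→left: 1 5 9 3 7 2 9 8 6 6 8 7 2 6 1
Double every second digit counting from the check-digit position (so the 1st, 3rd, 5th, ... of the partial from the right).
  doubled (with −9 where >9): 2 9 5 9 3 7 4 2 → sum 41
  kept as-is: 5 3 2 8 6 7 6 → sum 37
Total = 41 + 37 = 78.
Check digit = (10 − (78 mod 10)) mod 10 = 2.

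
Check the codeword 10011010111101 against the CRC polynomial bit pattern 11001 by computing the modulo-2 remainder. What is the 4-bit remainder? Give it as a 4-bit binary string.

Modulo-2 division of 10011010111101 by 11001:
  pos 0: 10011 XOR 11001 = 01010
  pos 1: 10100 XOR 11001 = 01101
  pos 2: 11011 XOR 11001 = 00010
  pos 5: 10011 XOR 11001 = 01010
  pos 6: 10101 XOR 11001 = 01100
  pos 7: 11001 XOR 11001 = 00000
Remainder = 0001 (nonzero — an error is detected).

0001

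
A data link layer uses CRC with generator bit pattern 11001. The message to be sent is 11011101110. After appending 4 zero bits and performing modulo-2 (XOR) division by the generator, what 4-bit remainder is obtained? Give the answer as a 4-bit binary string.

1011

Append 4 zeros: 110111011100000. Divide by 11001 (XOR where the leading bit is 1):
  pos 0: 11011 XOR 11001 = 00010
  pos 3: 10101 XOR 11001 = 01100
  pos 4: 11001 XOR 11001 = 00000
  pos 9: 10000 XOR 11001 = 01001
  pos 10: 10010 XOR 11001 = 01011
Remainder (last 4 bits) = 1011. This is the CRC / FCS.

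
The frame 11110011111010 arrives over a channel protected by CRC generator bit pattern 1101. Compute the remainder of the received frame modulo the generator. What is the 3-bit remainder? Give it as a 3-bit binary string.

011

Modulo-2 division of 11110011111010 by 1101:
  pos 0: 1111 XOR 1101 = 0010
  pos 2: 1000 XOR 1101 = 0101
  pos 3: 1011 XOR 1101 = 0110
  pos 4: 1101 XOR 1101 = 0000
  pos 8: 1110 XOR 1101 = 0011
  pos 10: 1110 XOR 1101 = 0011
Remainder = 011 (nonzero — an error is detected).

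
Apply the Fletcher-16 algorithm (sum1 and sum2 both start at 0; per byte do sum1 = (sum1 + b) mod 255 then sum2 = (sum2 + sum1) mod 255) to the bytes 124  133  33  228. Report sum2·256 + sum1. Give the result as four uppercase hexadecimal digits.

Running sums (mod 255):
  after byte 0 (124): sum1=124, sum2=124
  after byte 1 (133): sum1=2, sum2=126
  after byte 2 (33): sum1=35, sum2=161
  after byte 3 (228): sum1=8, sum2=169
Checksum = sum2·256 + sum1 = 169·256 + 8 = 43272 = 0xA908.

A908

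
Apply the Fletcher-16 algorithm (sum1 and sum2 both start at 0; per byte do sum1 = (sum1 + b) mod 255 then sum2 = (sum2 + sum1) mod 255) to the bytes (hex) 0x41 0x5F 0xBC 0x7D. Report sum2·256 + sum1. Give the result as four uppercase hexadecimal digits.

1ADA

Running sums (mod 255):
  after byte 0 (0x41): sum1=65, sum2=65
  after byte 1 (0x5F): sum1=160, sum2=225
  after byte 2 (0xBC): sum1=93, sum2=63
  after byte 3 (0x7D): sum1=218, sum2=26
Checksum = sum2·256 + sum1 = 26·256 + 218 = 6874 = 0x1ADA.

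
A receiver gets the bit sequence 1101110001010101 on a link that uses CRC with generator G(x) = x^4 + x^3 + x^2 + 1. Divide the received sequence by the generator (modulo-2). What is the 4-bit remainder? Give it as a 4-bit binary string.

Modulo-2 division of 1101110001010101 by 11101:
  pos 0: 11011 XOR 11101 = 00110
  pos 2: 11010 XOR 11101 = 00111
  pos 4: 11100 XOR 11101 = 00001
  pos 8: 11010 XOR 11101 = 00111
  pos 10: 11110 XOR 11101 = 00011
Remainder = 0111 (nonzero — an error is detected).

0111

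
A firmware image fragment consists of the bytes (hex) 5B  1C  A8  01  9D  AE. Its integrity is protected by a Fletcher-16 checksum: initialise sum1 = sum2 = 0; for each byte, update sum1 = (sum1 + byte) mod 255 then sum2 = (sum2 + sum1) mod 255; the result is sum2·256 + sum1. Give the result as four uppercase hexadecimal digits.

Running sums (mod 255):
  after byte 0 (5B): sum1=91, sum2=91
  after byte 1 (1C): sum1=119, sum2=210
  after byte 2 (A8): sum1=32, sum2=242
  after byte 3 (01): sum1=33, sum2=20
  after byte 4 (9D): sum1=190, sum2=210
  after byte 5 (AE): sum1=109, sum2=64
Checksum = sum2·256 + sum1 = 64·256 + 109 = 16493 = 0x406D.

406D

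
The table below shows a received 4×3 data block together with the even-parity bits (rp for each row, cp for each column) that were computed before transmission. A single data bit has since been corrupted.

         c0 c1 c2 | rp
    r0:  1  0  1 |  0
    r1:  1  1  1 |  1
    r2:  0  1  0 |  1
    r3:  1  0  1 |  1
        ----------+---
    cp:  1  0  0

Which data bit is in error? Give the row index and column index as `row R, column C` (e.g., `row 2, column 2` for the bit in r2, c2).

row 3, column 2

Recompute each row's even parity and compare to rp:
  r0: data parity 0, sent rp 0 → ok
  r1: data parity 1, sent rp 1 → ok
  r2: data parity 1, sent rp 1 → ok
  r3: data parity 0, sent rp 1 → mismatch
Recompute each column's even parity and compare to cp:
  c0: data parity 1, sent cp 1 → ok
  c1: data parity 0, sent cp 0 → ok
  c2: data parity 1, sent cp 0 → mismatch
Exactly one row (r3) and one column (c2) fail → the flipped bit is at their intersection.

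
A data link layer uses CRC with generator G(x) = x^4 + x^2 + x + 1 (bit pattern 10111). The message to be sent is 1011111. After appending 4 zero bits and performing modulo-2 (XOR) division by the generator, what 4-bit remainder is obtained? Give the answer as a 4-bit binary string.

Append 4 zeros: 10111110000. Divide by 10111 (XOR where the leading bit is 1):
  pos 0: 10111 XOR 10111 = 00000
  pos 5: 11000 XOR 10111 = 01111
  pos 6: 11110 XOR 10111 = 01001
Remainder (last 4 bits) = 1001. This is the CRC / FCS.

1001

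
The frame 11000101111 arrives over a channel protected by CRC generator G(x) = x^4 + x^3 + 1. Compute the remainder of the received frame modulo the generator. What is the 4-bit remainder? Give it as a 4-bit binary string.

1011

Modulo-2 division of 11000101111 by 11001:
  pos 0: 11000 XOR 11001 = 00001
  pos 4: 11011 XOR 11001 = 00010
Remainder = 1011 (nonzero — an error is detected).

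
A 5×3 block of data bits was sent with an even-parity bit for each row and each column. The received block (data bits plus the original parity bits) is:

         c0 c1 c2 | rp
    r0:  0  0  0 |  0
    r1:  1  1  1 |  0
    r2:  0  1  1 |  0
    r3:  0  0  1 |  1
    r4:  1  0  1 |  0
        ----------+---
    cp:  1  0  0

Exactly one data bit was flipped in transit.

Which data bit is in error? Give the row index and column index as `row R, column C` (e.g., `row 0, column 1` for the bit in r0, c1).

Recompute each row's even parity and compare to rp:
  r0: data parity 0, sent rp 0 → ok
  r1: data parity 1, sent rp 0 → mismatch
  r2: data parity 0, sent rp 0 → ok
  r3: data parity 1, sent rp 1 → ok
  r4: data parity 0, sent rp 0 → ok
Recompute each column's even parity and compare to cp:
  c0: data parity 0, sent cp 1 → mismatch
  c1: data parity 0, sent cp 0 → ok
  c2: data parity 0, sent cp 0 → ok
Exactly one row (r1) and one column (c0) fail → the flipped bit is at their intersection.

row 1, column 0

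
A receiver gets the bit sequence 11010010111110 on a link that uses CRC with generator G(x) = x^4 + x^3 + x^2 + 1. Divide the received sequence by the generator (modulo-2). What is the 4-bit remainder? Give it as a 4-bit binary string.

Modulo-2 division of 11010010111110 by 11101:
  pos 0: 11010 XOR 11101 = 00111
  pos 2: 11101 XOR 11101 = 00000
  pos 8: 11111 XOR 11101 = 00010
Remainder = 0100 (nonzero — an error is detected).

0100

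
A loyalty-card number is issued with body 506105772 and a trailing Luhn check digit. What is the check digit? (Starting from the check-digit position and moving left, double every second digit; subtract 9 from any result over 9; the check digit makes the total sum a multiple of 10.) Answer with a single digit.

Partial digits right→left: 2 7 7 5 0 1 6 0 5
Double every second digit counting from the check-digit position (so the 1st, 3rd, 5th, ... of the partial from the right).
  doubled (with −9 where >9): 4 5 0 3 1 → sum 13
  kept as-is: 7 5 1 0 → sum 13
Total = 13 + 13 = 26.
Check digit = (10 − (26 mod 10)) mod 10 = 4.

4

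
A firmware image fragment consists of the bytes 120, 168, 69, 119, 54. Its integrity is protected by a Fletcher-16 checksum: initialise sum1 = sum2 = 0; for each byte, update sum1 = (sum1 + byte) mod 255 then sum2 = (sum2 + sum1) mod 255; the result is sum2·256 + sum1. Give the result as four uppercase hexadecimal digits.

F114

Running sums (mod 255):
  after byte 0 (120): sum1=120, sum2=120
  after byte 1 (168): sum1=33, sum2=153
  after byte 2 (69): sum1=102, sum2=0
  after byte 3 (119): sum1=221, sum2=221
  after byte 4 (54): sum1=20, sum2=241
Checksum = sum2·256 + sum1 = 241·256 + 20 = 61716 = 0xF114.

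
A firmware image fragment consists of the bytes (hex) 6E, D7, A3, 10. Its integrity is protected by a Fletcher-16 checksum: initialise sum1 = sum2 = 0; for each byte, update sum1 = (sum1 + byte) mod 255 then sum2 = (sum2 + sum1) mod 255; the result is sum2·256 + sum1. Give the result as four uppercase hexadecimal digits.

Running sums (mod 255):
  after byte 0 (6E): sum1=110, sum2=110
  after byte 1 (D7): sum1=70, sum2=180
  after byte 2 (A3): sum1=233, sum2=158
  after byte 3 (10): sum1=249, sum2=152
Checksum = sum2·256 + sum1 = 152·256 + 249 = 39161 = 0x98F9.

98F9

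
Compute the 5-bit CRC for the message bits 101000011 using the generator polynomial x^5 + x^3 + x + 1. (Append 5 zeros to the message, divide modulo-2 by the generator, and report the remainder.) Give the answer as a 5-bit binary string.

01111

Append 5 zeros: 10100001100000. Divide by 101011 (XOR where the leading bit is 1):
  pos 0: 101000 XOR 101011 = 000011
  pos 4: 110110 XOR 101011 = 011101
  pos 5: 111010 XOR 101011 = 010001
  pos 6: 100010 XOR 101011 = 001001
  pos 8: 100100 XOR 101011 = 001111
Remainder (last 5 bits) = 01111. This is the CRC / FCS.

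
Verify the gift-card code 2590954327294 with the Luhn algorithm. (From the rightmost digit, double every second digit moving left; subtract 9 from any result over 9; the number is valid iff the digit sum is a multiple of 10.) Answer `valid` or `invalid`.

From the right, keep odd positions and double even positions (subtract 9 from any doubled value over 9):
  doubled (positions 2,4,...): 9 5 6 1 0 1 → sum 22
  kept (positions 1,3,...): 4 2 2 4 9 9 2 → sum 32
Total = 54.
54 mod 10 = 4, so the number is invalid.

invalid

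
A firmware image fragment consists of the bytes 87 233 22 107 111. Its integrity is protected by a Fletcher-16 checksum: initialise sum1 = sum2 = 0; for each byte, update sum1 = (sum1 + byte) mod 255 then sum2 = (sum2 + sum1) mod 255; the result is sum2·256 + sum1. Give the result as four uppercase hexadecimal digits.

E432

Running sums (mod 255):
  after byte 0 (87): sum1=87, sum2=87
  after byte 1 (233): sum1=65, sum2=152
  after byte 2 (22): sum1=87, sum2=239
  after byte 3 (107): sum1=194, sum2=178
  after byte 4 (111): sum1=50, sum2=228
Checksum = sum2·256 + sum1 = 228·256 + 50 = 58418 = 0xE432.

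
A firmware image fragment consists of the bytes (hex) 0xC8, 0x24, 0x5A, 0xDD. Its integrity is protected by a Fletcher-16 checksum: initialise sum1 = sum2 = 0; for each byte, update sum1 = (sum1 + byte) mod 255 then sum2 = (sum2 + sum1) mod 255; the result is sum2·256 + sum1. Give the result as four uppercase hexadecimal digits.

2225

Running sums (mod 255):
  after byte 0 (0xC8): sum1=200, sum2=200
  after byte 1 (0x24): sum1=236, sum2=181
  after byte 2 (0x5A): sum1=71, sum2=252
  after byte 3 (0xDD): sum1=37, sum2=34
Checksum = sum2·256 + sum1 = 34·256 + 37 = 8741 = 0x2225.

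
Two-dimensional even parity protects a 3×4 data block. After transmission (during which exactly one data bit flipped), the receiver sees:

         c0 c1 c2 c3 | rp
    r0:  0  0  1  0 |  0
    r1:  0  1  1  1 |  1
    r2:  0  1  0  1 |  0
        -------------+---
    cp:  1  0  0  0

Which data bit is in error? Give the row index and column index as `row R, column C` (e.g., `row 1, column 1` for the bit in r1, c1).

Recompute each row's even parity and compare to rp:
  r0: data parity 1, sent rp 0 → mismatch
  r1: data parity 1, sent rp 1 → ok
  r2: data parity 0, sent rp 0 → ok
Recompute each column's even parity and compare to cp:
  c0: data parity 0, sent cp 1 → mismatch
  c1: data parity 0, sent cp 0 → ok
  c2: data parity 0, sent cp 0 → ok
  c3: data parity 0, sent cp 0 → ok
Exactly one row (r0) and one column (c0) fail → the flipped bit is at their intersection.

row 0, column 0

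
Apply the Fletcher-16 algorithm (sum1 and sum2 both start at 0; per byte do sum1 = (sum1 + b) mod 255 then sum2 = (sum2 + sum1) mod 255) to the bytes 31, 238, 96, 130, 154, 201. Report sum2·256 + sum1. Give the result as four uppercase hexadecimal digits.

6D55

Running sums (mod 255):
  after byte 0 (31): sum1=31, sum2=31
  after byte 1 (238): sum1=14, sum2=45
  after byte 2 (96): sum1=110, sum2=155
  after byte 3 (130): sum1=240, sum2=140
  after byte 4 (154): sum1=139, sum2=24
  after byte 5 (201): sum1=85, sum2=109
Checksum = sum2·256 + sum1 = 109·256 + 85 = 27989 = 0x6D55.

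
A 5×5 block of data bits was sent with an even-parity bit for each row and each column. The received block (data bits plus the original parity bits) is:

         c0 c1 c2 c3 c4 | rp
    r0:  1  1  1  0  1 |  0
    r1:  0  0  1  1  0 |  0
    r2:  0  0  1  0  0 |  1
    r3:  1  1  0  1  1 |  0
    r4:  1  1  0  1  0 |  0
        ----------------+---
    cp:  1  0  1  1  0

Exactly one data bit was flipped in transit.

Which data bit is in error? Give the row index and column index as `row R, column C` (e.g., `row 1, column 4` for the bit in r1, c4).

row 4, column 1

Recompute each row's even parity and compare to rp:
  r0: data parity 0, sent rp 0 → ok
  r1: data parity 0, sent rp 0 → ok
  r2: data parity 1, sent rp 1 → ok
  r3: data parity 0, sent rp 0 → ok
  r4: data parity 1, sent rp 0 → mismatch
Recompute each column's even parity and compare to cp:
  c0: data parity 1, sent cp 1 → ok
  c1: data parity 1, sent cp 0 → mismatch
  c2: data parity 1, sent cp 1 → ok
  c3: data parity 1, sent cp 1 → ok
  c4: data parity 0, sent cp 0 → ok
Exactly one row (r4) and one column (c1) fail → the flipped bit is at their intersection.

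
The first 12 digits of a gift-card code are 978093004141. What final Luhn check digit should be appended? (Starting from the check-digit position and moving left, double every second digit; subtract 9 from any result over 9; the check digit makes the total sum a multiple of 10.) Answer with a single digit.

Partial digits right→left: 1 4 1 4 0 0 3 9 0 8 7 9
Double every second digit counting from the check-digit position (so the 1st, 3rd, 5th, ... of the partial from the right).
  doubled (with −9 where >9): 2 2 0 6 0 5 → sum 15
  kept as-is: 4 4 0 9 8 9 → sum 34
Total = 15 + 34 = 49.
Check digit = (10 − (49 mod 10)) mod 10 = 1.

1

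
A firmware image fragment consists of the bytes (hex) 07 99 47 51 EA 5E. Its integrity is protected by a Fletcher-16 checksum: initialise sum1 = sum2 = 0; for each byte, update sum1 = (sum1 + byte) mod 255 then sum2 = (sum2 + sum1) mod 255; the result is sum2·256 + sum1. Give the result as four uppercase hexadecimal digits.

Running sums (mod 255):
  after byte 0 (07): sum1=7, sum2=7
  after byte 1 (99): sum1=160, sum2=167
  after byte 2 (47): sum1=231, sum2=143
  after byte 3 (51): sum1=57, sum2=200
  after byte 4 (EA): sum1=36, sum2=236
  after byte 5 (5E): sum1=130, sum2=111
Checksum = sum2·256 + sum1 = 111·256 + 130 = 28546 = 0x6F82.

6F82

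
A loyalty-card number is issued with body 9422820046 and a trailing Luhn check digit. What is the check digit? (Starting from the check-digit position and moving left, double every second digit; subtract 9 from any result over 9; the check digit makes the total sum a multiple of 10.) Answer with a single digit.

8

Partial digits right→left: 6 4 0 0 2 8 2 2 4 9
Double every second digit counting from the check-digit position (so the 1st, 3rd, 5th, ... of the partial from the right).
  doubled (with −9 where >9): 3 0 4 4 8 → sum 19
  kept as-is: 4 0 8 2 9 → sum 23
Total = 19 + 23 = 42.
Check digit = (10 − (42 mod 10)) mod 10 = 8.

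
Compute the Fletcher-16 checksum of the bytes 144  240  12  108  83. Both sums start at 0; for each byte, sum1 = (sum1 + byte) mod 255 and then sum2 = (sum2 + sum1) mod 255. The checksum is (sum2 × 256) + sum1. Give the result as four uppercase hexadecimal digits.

Running sums (mod 255):
  after byte 0 (144): sum1=144, sum2=144
  after byte 1 (240): sum1=129, sum2=18
  after byte 2 (12): sum1=141, sum2=159
  after byte 3 (108): sum1=249, sum2=153
  after byte 4 (83): sum1=77, sum2=230
Checksum = sum2·256 + sum1 = 230·256 + 77 = 58957 = 0xE64D.

E64D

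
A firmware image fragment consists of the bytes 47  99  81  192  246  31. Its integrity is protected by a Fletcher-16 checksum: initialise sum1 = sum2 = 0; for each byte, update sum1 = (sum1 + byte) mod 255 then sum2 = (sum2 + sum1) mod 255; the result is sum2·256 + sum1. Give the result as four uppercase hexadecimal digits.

A0BA

Running sums (mod 255):
  after byte 0 (47): sum1=47, sum2=47
  after byte 1 (99): sum1=146, sum2=193
  after byte 2 (81): sum1=227, sum2=165
  after byte 3 (192): sum1=164, sum2=74
  after byte 4 (246): sum1=155, sum2=229
  after byte 5 (31): sum1=186, sum2=160
Checksum = sum2·256 + sum1 = 160·256 + 186 = 41146 = 0xA0BA.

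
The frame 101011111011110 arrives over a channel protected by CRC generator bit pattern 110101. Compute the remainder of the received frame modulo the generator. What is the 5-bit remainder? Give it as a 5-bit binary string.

Modulo-2 division of 101011111011110 by 110101:
  pos 0: 101011 XOR 110101 = 011110
  pos 1: 111101 XOR 110101 = 001000
  pos 3: 100011 XOR 110101 = 010110
  pos 4: 101100 XOR 110101 = 011001
  pos 5: 110011 XOR 110101 = 000110
  pos 8: 110111 XOR 110101 = 000010
Remainder = 00100 (nonzero — an error is detected).

00100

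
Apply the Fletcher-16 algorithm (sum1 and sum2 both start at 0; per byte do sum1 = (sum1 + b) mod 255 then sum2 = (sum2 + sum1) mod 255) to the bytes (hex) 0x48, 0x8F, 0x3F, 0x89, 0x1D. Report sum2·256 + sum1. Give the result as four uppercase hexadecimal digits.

Running sums (mod 255):
  after byte 0 (0x48): sum1=72, sum2=72
  after byte 1 (0x8F): sum1=215, sum2=32
  after byte 2 (0x3F): sum1=23, sum2=55
  after byte 3 (0x89): sum1=160, sum2=215
  after byte 4 (0x1D): sum1=189, sum2=149
Checksum = sum2·256 + sum1 = 149·256 + 189 = 38333 = 0x95BD.

95BD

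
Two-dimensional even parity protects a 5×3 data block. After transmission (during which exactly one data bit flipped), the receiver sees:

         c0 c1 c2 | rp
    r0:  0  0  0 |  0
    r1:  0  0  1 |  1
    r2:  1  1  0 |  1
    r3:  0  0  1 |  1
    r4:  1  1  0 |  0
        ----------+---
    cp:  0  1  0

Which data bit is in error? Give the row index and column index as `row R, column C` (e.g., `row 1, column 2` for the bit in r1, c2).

Recompute each row's even parity and compare to rp:
  r0: data parity 0, sent rp 0 → ok
  r1: data parity 1, sent rp 1 → ok
  r2: data parity 0, sent rp 1 → mismatch
  r3: data parity 1, sent rp 1 → ok
  r4: data parity 0, sent rp 0 → ok
Recompute each column's even parity and compare to cp:
  c0: data parity 0, sent cp 0 → ok
  c1: data parity 0, sent cp 1 → mismatch
  c2: data parity 0, sent cp 0 → ok
Exactly one row (r2) and one column (c1) fail → the flipped bit is at their intersection.

row 2, column 1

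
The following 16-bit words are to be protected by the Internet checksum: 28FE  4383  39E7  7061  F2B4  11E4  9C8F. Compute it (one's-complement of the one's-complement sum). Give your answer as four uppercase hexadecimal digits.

480D

One's-complement addition (fold any carry out of bit 15 back into bit 0):
  0x28FE + 0x4383 = 0x06C81
  0x6C81 + 0x39E7 = 0x0A668
  0xA668 + 0x7061 = 0x116C9 → wrap carry → 0x16CA
  0x16CA + 0xF2B4 = 0x1097E → wrap carry → 0x097F
  0x097F + 0x11E4 = 0x01B63
  0x1B63 + 0x9C8F = 0x0B7F2
One's-complement sum = 0xB7F2.
Checksum = ~0xB7F2 & 0xFFFF = 0x480D.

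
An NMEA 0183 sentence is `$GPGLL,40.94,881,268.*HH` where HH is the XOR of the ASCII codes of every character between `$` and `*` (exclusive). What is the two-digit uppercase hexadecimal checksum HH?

78

XOR the ASCII codes of the payload characters:
  'G' = 0x47 → acc = 0x47
  'P' = 0x50 → acc = 0x17
  'G' = 0x47 → acc = 0x50
  'L' = 0x4C → acc = 0x1C
  'L' = 0x4C → acc = 0x50
  ',' = 0x2C → acc = 0x7C
  '4' = 0x34 → acc = 0x48
  '0' = 0x30 → acc = 0x78
  '.' = 0x2E → acc = 0x56
  '9' = 0x39 → acc = 0x6F
  '4' = 0x34 → acc = 0x5B
  ',' = 0x2C → acc = 0x77
  '8' = 0x38 → acc = 0x4F
  '8' = 0x38 → acc = 0x77
  '1' = 0x31 → acc = 0x46
  ',' = 0x2C → acc = 0x6A
  '2' = 0x32 → acc = 0x58
  '6' = 0x36 → acc = 0x6E
  '8' = 0x38 → acc = 0x56
  '.' = 0x2E → acc = 0x78
Checksum = 0x78.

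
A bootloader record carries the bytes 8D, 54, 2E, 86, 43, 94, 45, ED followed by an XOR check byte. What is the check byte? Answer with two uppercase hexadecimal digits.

XOR the bytes together:
  start with 0x8D
  0x8D ⊕ 0x54 = 0xD9
  0xD9 ⊕ 0x2E = 0xF7
  0xF7 ⊕ 0x86 = 0x71
  0x71 ⊕ 0x43 = 0x32
  0x32 ⊕ 0x94 = 0xA6
  0xA6 ⊕ 0x45 = 0xE3
  0xE3 ⊕ 0xED = 0x0E

0E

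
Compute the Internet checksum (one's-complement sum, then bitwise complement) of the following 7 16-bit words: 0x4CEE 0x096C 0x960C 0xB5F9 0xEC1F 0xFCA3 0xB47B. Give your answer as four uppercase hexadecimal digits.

C05F

One's-complement addition (fold any carry out of bit 15 back into bit 0):
  0x4CEE + 0x096C = 0x0565A
  0x565A + 0x960C = 0x0EC66
  0xEC66 + 0xB5F9 = 0x1A25F → wrap carry → 0xA260
  0xA260 + 0xEC1F = 0x18E7F → wrap carry → 0x8E80
  0x8E80 + 0xFCA3 = 0x18B23 → wrap carry → 0x8B24
  0x8B24 + 0xB47B = 0x13F9F → wrap carry → 0x3FA0
One's-complement sum = 0x3FA0.
Checksum = ~0x3FA0 & 0xFFFF = 0xC05F.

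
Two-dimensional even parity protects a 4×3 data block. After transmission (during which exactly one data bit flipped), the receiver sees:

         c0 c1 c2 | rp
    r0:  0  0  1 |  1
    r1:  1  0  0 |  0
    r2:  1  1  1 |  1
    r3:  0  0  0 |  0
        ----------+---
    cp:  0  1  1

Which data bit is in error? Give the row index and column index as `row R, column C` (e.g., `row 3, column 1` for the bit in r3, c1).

row 1, column 2

Recompute each row's even parity and compare to rp:
  r0: data parity 1, sent rp 1 → ok
  r1: data parity 1, sent rp 0 → mismatch
  r2: data parity 1, sent rp 1 → ok
  r3: data parity 0, sent rp 0 → ok
Recompute each column's even parity and compare to cp:
  c0: data parity 0, sent cp 0 → ok
  c1: data parity 1, sent cp 1 → ok
  c2: data parity 0, sent cp 1 → mismatch
Exactly one row (r1) and one column (c2) fail → the flipped bit is at their intersection.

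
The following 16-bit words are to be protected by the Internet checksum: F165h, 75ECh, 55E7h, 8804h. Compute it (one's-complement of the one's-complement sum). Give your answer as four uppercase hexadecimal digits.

One's-complement addition (fold any carry out of bit 15 back into bit 0):
  0xF165 + 0x75EC = 0x16751 → wrap carry → 0x6752
  0x6752 + 0x55E7 = 0x0BD39
  0xBD39 + 0x8804 = 0x1453D → wrap carry → 0x453E
One's-complement sum = 0x453E.
Checksum = ~0x453E & 0xFFFF = 0xBAC1.

BAC1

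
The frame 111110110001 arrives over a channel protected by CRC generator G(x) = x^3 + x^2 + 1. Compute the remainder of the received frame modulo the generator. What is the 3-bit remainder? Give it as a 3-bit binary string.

Modulo-2 division of 111110110001 by 1101:
  pos 0: 1111 XOR 1101 = 0010
  pos 2: 1010 XOR 1101 = 0111
  pos 3: 1111 XOR 1101 = 0010
  pos 5: 1010 XOR 1101 = 0111
  pos 6: 1110 XOR 1101 = 0011
  pos 8: 1101 XOR 1101 = 0000
Remainder = 000 (zero — the frame passes the CRC check).

000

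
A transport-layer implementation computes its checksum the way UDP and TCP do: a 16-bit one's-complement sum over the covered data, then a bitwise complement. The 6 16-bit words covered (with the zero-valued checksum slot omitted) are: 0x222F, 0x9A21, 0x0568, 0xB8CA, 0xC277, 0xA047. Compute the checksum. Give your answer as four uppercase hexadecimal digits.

22BD

One's-complement addition (fold any carry out of bit 15 back into bit 0):
  0x222F + 0x9A21 = 0x0BC50
  0xBC50 + 0x0568 = 0x0C1B8
  0xC1B8 + 0xB8CA = 0x17A82 → wrap carry → 0x7A83
  0x7A83 + 0xC277 = 0x13CFA → wrap carry → 0x3CFB
  0x3CFB + 0xA047 = 0x0DD42
One's-complement sum = 0xDD42.
Checksum = ~0xDD42 & 0xFFFF = 0x22BD.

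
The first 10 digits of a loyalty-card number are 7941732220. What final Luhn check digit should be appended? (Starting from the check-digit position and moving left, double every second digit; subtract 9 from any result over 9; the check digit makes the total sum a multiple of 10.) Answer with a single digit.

7

Partial digits right→left: 0 2 2 2 3 7 1 4 9 7
Double every second digit counting from the check-digit position (so the 1st, 3rd, 5th, ... of the partial from the right).
  doubled (with −9 where >9): 0 4 6 2 9 → sum 21
  kept as-is: 2 2 7 4 7 → sum 22
Total = 21 + 22 = 43.
Check digit = (10 − (43 mod 10)) mod 10 = 7.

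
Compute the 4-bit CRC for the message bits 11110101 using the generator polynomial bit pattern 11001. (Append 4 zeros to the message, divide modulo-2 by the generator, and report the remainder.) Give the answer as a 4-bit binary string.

Append 4 zeros: 111101010000. Divide by 11001 (XOR where the leading bit is 1):
  pos 0: 11110 XOR 11001 = 00111
  pos 2: 11110 XOR 11001 = 00111
  pos 4: 11110 XOR 11001 = 00111
  pos 6: 11100 XOR 11001 = 00101
Remainder (last 4 bits) = 1010. This is the CRC / FCS.

1010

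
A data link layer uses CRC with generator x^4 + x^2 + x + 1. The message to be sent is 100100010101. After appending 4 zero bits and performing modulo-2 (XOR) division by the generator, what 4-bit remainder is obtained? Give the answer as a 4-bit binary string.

Append 4 zeros: 1001000101010000. Divide by 10111 (XOR where the leading bit is 1):
  pos 0: 10010 XOR 10111 = 00101
  pos 2: 10100 XOR 10111 = 00011
  pos 5: 11101 XOR 10111 = 01010
  pos 6: 10100 XOR 10111 = 00011
  pos 9: 11100 XOR 10111 = 01011
  pos 10: 10110 XOR 10111 = 00001
Remainder (last 4 bits) = 0010. This is the CRC / FCS.

0010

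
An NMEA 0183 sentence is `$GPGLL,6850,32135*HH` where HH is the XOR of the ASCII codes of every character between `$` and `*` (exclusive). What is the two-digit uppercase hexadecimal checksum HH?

XOR the ASCII codes of the payload characters:
  'G' = 0x47 → acc = 0x47
  'P' = 0x50 → acc = 0x17
  'G' = 0x47 → acc = 0x50
  'L' = 0x4C → acc = 0x1C
  'L' = 0x4C → acc = 0x50
  ',' = 0x2C → acc = 0x7C
  '6' = 0x36 → acc = 0x4A
  '8' = 0x38 → acc = 0x72
  '5' = 0x35 → acc = 0x47
  '0' = 0x30 → acc = 0x77
  ',' = 0x2C → acc = 0x5B
  '3' = 0x33 → acc = 0x68
  '2' = 0x32 → acc = 0x5A
  '1' = 0x31 → acc = 0x6B
  '3' = 0x33 → acc = 0x58
  '5' = 0x35 → acc = 0x6D
Checksum = 0x6D.

6D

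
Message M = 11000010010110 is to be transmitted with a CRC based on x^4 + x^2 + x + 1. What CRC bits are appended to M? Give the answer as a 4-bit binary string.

Append 4 zeros: 110000100101100000. Divide by 10111 (XOR where the leading bit is 1):
  pos 0: 11000 XOR 10111 = 01111
  pos 1: 11110 XOR 10111 = 01001
  pos 2: 10011 XOR 10111 = 00100
  pos 4: 10000 XOR 10111 = 00111
  pos 6: 11110 XOR 10111 = 01001
  pos 7: 10011 XOR 10111 = 00100
  pos 9: 10010 XOR 10111 = 00101
  pos 11: 10100 XOR 10111 = 00011
Remainder (last 4 bits) = 1100. This is the CRC / FCS.

1100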